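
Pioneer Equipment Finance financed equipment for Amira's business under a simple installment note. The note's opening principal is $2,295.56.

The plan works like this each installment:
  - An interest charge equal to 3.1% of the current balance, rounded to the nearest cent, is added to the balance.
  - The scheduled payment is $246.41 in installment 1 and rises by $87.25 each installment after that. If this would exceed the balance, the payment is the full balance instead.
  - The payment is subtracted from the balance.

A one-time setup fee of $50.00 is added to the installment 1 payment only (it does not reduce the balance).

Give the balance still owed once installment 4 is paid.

Installment 1: $2,295.56 +$71.16 interest = $2,366.72; pay $246.41 (+ $50.00 fee) → $2,120.31
Installment 2: $2,120.31 +$65.73 interest = $2,186.04; pay $333.66 → $1,852.38
Installment 3: $1,852.38 +$57.42 interest = $1,909.80; pay $420.91 → $1,488.89
Installment 4: $1,488.89 +$46.16 interest = $1,535.05; pay $508.16 → $1,026.89

$1,026.89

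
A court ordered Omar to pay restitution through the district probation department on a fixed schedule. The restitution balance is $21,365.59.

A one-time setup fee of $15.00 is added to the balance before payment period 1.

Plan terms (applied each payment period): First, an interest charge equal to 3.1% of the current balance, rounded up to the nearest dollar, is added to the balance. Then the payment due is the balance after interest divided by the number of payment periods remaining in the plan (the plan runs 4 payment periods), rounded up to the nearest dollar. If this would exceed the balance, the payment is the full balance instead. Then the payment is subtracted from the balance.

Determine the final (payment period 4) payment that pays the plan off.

# | Opening | Interest | Payment | End bal
1 | $21,380.59 | $663.00 | $5,511.00 | $16,532.59
2 | $16,532.59 | $513.00 | $5,682.00 | $11,363.59
3 | $11,363.59 | $353.00 | $5,859.00 | $5,857.59
4 | $5,857.59 | $182.00 | $6,039.59 | $0.00

$6,039.59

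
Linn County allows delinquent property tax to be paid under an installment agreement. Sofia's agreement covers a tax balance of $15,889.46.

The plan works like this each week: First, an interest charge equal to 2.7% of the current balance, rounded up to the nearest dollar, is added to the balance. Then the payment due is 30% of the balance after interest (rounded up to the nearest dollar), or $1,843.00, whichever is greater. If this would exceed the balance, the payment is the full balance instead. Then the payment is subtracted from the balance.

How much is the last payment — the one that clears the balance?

Week 1: opening $15,889.46; interest $430.00 → $16,319.46; payment $4,896.00; balance $11,423.46
Week 2: opening $11,423.46; interest $309.00 → $11,732.46; payment $3,520.00; balance $8,212.46
Week 3: opening $8,212.46; interest $222.00 → $8,434.46; payment $2,531.00; balance $5,903.46
Week 4: opening $5,903.46; interest $160.00 → $6,063.46; payment $1,843.00; balance $4,220.46
Week 5: opening $4,220.46; interest $114.00 → $4,334.46; payment $1,843.00; balance $2,491.46
Week 6: opening $2,491.46; interest $68.00 → $2,559.46; payment $1,843.00; balance $716.46
Week 7: opening $716.46; interest $20.00 → $736.46; payment $736.46; balance $0.00

$736.46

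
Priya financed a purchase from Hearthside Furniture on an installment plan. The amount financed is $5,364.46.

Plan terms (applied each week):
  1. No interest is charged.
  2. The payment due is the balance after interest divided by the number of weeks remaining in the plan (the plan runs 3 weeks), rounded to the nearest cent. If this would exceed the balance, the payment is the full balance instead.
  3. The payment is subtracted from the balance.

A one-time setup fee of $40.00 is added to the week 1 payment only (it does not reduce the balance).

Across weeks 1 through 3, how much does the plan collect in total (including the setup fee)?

Week 1: opening $5,364.46; payment $1,788.15 (+ $40.00 fee); balance $3,576.31
Week 2: opening $3,576.31; payment $1,788.16; balance $1,788.15
Week 3: opening $1,788.15; payment $1,788.15; balance $0.00
Total paid: $5,404.46

$5,404.46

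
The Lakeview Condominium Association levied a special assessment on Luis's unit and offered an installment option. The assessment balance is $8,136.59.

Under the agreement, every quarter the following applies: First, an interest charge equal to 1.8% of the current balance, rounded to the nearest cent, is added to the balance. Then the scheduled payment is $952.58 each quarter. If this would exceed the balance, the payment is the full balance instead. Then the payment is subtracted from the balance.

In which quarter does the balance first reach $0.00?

Quarter 1: opening $8,136.59; interest $146.46 → $8,283.05; payment $952.58; balance $7,330.47
Quarter 2: opening $7,330.47; interest $131.95 → $7,462.42; payment $952.58; balance $6,509.84
Quarter 3: opening $6,509.84; interest $117.18 → $6,627.02; payment $952.58; balance $5,674.44
Quarter 4: opening $5,674.44; interest $102.14 → $5,776.58; payment $952.58; balance $4,824.00
Quarter 5: opening $4,824.00; interest $86.83 → $4,910.83; payment $952.58; balance $3,958.25
Quarter 6: opening $3,958.25; interest $71.25 → $4,029.50; payment $952.58; balance $3,076.92
Quarter 7: opening $3,076.92; interest $55.38 → $3,132.30; payment $952.58; balance $2,179.72
Quarter 8: opening $2,179.72; interest $39.23 → $2,218.95; payment $952.58; balance $1,266.37
Quarter 9: opening $1,266.37; interest $22.79 → $1,289.16; payment $952.58; balance $336.58
Quarter 10: opening $336.58; interest $6.06 → $342.64; payment $342.64; balance $0.00
Balance reaches $0.00 in quarter 10.

10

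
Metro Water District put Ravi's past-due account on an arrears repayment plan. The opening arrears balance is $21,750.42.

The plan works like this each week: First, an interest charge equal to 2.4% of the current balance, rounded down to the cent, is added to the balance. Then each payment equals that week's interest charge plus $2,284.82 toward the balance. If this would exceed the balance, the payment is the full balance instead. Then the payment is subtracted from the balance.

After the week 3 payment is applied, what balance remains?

$14,895.96

Week 1: opening $21,750.42; interest $522.01 → $22,272.43; payment $2,806.83; balance $19,465.60
Week 2: opening $19,465.60; interest $467.17 → $19,932.77; payment $2,751.99; balance $17,180.78
Week 3: opening $17,180.78; interest $412.33 → $17,593.11; payment $2,697.15; balance $14,895.96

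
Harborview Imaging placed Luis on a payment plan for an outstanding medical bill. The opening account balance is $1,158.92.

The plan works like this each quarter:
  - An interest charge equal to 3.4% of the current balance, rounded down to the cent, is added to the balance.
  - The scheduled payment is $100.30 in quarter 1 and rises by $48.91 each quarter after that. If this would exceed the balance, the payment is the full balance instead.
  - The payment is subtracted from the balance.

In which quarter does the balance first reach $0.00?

Quarter 1: $1,158.92 +$39.40 interest = $1,198.32; pay $100.30 → $1,098.02
Quarter 2: $1,098.02 +$37.33 interest = $1,135.35; pay $149.21 → $986.14
Quarter 3: $986.14 +$33.52 interest = $1,019.66; pay $198.12 → $821.54
Quarter 4: $821.54 +$27.93 interest = $849.47; pay $247.03 → $602.44
Quarter 5: $602.44 +$20.48 interest = $622.92; pay $295.94 → $326.98
Quarter 6: $326.98 +$11.11 interest = $338.09; pay $338.09 → $0.00
Balance reaches $0.00 in quarter 6.

6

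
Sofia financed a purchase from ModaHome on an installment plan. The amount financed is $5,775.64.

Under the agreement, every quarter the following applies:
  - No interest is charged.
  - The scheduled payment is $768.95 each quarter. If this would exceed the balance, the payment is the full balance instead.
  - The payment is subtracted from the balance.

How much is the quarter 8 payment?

# | Opening | Payment | End bal
1 | $5,775.64 | $768.95 | $5,006.69
2 | $5,006.69 | $768.95 | $4,237.74
3 | $4,237.74 | $768.95 | $3,468.79
4 | $3,468.79 | $768.95 | $2,699.84
5 | $2,699.84 | $768.95 | $1,930.89
6 | $1,930.89 | $768.95 | $1,161.94
7 | $1,161.94 | $768.95 | $392.99
8 | $392.99 | $392.99 | $0.00

$392.99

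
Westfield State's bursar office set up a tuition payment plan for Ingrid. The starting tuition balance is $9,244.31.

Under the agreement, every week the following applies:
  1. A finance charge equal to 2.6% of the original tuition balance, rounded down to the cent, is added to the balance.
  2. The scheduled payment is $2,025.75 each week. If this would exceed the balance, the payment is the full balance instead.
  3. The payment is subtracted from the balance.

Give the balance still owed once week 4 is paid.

Week 1: opening $9,244.31; interest $240.35 → $9,484.66; payment $2,025.75; balance $7,458.91
Week 2: opening $7,458.91; interest $240.35 → $7,699.26; payment $2,025.75; balance $5,673.51
Week 3: opening $5,673.51; interest $240.35 → $5,913.86; payment $2,025.75; balance $3,888.11
Week 4: opening $3,888.11; interest $240.35 → $4,128.46; payment $2,025.75; balance $2,102.71

$2,102.71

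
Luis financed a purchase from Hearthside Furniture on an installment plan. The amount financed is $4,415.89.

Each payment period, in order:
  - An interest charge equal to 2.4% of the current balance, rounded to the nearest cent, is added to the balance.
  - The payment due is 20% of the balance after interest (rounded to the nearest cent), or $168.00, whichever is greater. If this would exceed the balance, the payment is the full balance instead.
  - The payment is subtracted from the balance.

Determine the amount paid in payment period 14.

Payment period 1: $4,415.89 +$105.98 interest = $4,521.87; pay $904.37 → $3,617.50
Payment period 2: $3,617.50 +$86.82 interest = $3,704.32; pay $740.86 → $2,963.46
Payment period 3: $2,963.46 +$71.12 interest = $3,034.58; pay $606.92 → $2,427.66
Payment period 4: $2,427.66 +$58.26 interest = $2,485.92; pay $497.18 → $1,988.74
Payment period 5: $1,988.74 +$47.73 interest = $2,036.47; pay $407.29 → $1,629.18
Payment period 6: $1,629.18 +$39.10 interest = $1,668.28; pay $333.66 → $1,334.62
Payment period 7: $1,334.62 +$32.03 interest = $1,366.65; pay $273.33 → $1,093.32
Payment period 8: $1,093.32 +$26.24 interest = $1,119.56; pay $223.91 → $895.65
Payment period 9: $895.65 +$21.50 interest = $917.15; pay $183.43 → $733.72
Payment period 10: $733.72 +$17.61 interest = $751.33; pay $168.00 → $583.33
Payment period 11: $583.33 +$14.00 interest = $597.33; pay $168.00 → $429.33
Payment period 12: $429.33 +$10.30 interest = $439.63; pay $168.00 → $271.63
Payment period 13: $271.63 +$6.52 interest = $278.15; pay $168.00 → $110.15
Payment period 14: $110.15 +$2.64 interest = $112.79; pay $112.79 → $0.00

$112.79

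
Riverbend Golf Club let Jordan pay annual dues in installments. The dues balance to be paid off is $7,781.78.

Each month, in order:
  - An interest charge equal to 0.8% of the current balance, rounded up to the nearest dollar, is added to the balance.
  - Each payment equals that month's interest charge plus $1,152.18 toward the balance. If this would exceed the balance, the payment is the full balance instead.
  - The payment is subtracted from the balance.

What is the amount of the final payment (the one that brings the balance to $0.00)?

Month 1: $7,781.78 +$63.00 interest = $7,844.78; pay $1,215.18 → $6,629.60
Month 2: $6,629.60 +$54.00 interest = $6,683.60; pay $1,206.18 → $5,477.42
Month 3: $5,477.42 +$44.00 interest = $5,521.42; pay $1,196.18 → $4,325.24
Month 4: $4,325.24 +$35.00 interest = $4,360.24; pay $1,187.18 → $3,173.06
Month 5: $3,173.06 +$26.00 interest = $3,199.06; pay $1,178.18 → $2,020.88
Month 6: $2,020.88 +$17.00 interest = $2,037.88; pay $1,169.18 → $868.70
Month 7: $868.70 +$7.00 interest = $875.70; pay $875.70 → $0.00

$875.70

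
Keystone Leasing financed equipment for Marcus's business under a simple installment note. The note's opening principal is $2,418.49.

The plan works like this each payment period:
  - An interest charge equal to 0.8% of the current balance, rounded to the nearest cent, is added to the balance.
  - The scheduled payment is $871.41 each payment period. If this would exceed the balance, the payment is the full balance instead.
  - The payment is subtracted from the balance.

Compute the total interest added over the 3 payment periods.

$37.54

Payment period 1: $2,418.49 +$19.35 interest = $2,437.84; pay $871.41 → $1,566.43
Payment period 2: $1,566.43 +$12.53 interest = $1,578.96; pay $871.41 → $707.55
Payment period 3: $707.55 +$5.66 interest = $713.21; pay $713.21 → $0.00
Total interest: $19.35 + $12.53 + $5.66 = $37.54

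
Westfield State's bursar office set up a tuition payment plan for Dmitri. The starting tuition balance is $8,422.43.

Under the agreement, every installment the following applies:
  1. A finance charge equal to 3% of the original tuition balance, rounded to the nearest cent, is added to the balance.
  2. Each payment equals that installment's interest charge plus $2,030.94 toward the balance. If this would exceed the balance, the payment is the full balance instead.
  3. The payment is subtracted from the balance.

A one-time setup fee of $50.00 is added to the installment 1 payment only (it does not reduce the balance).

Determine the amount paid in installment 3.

$2,283.61

Installment 1: opening $8,422.43; interest $252.67 → $8,675.10; payment $2,283.61 (+ $50.00 fee); balance $6,391.49
Installment 2: opening $6,391.49; interest $252.67 → $6,644.16; payment $2,283.61; balance $4,360.55
Installment 3: opening $4,360.55; interest $252.67 → $4,613.22; payment $2,283.61; balance $2,329.61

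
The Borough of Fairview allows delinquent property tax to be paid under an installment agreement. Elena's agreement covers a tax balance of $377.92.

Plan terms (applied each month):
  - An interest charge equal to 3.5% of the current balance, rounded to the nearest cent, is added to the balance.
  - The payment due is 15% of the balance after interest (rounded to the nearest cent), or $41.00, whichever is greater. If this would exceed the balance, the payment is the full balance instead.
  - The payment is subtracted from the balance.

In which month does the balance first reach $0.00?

11

Month 1: $377.92 +$13.23 interest = $391.15; pay $58.67 → $332.48
Month 2: $332.48 +$11.64 interest = $344.12; pay $51.62 → $292.50
Month 3: $292.50 +$10.24 interest = $302.74; pay $45.41 → $257.33
Month 4: $257.33 +$9.01 interest = $266.34; pay $41.00 → $225.34
Month 5: $225.34 +$7.89 interest = $233.23; pay $41.00 → $192.23
Month 6: $192.23 +$6.73 interest = $198.96; pay $41.00 → $157.96
Month 7: $157.96 +$5.53 interest = $163.49; pay $41.00 → $122.49
Month 8: $122.49 +$4.29 interest = $126.78; pay $41.00 → $85.78
Month 9: $85.78 +$3.00 interest = $88.78; pay $41.00 → $47.78
Month 10: $47.78 +$1.67 interest = $49.45; pay $41.00 → $8.45
Month 11: $8.45 +$0.30 interest = $8.75; pay $8.75 → $0.00
Balance reaches $0.00 in month 11.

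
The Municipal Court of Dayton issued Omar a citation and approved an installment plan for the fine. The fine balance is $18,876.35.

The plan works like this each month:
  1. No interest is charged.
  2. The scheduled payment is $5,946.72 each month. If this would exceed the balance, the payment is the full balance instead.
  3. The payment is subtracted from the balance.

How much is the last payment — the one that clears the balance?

Month 1: opening $18,876.35; payment $5,946.72; balance $12,929.63
Month 2: opening $12,929.63; payment $5,946.72; balance $6,982.91
Month 3: opening $6,982.91; payment $5,946.72; balance $1,036.19
Month 4: opening $1,036.19; payment $1,036.19; balance $0.00

$1,036.19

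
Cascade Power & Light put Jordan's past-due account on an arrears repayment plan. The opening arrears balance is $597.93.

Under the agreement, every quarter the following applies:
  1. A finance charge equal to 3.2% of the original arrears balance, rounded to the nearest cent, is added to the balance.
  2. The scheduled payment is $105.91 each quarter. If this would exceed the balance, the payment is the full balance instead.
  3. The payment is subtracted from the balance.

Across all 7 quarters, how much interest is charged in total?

Quarter 1: opening $597.93; interest $19.13 → $617.06; payment $105.91; balance $511.15
Quarter 2: opening $511.15; interest $19.13 → $530.28; payment $105.91; balance $424.37
Quarter 3: opening $424.37; interest $19.13 → $443.50; payment $105.91; balance $337.59
Quarter 4: opening $337.59; interest $19.13 → $356.72; payment $105.91; balance $250.81
Quarter 5: opening $250.81; interest $19.13 → $269.94; payment $105.91; balance $164.03
Quarter 6: opening $164.03; interest $19.13 → $183.16; payment $105.91; balance $77.25
Quarter 7: opening $77.25; interest $19.13 → $96.38; payment $96.38; balance $0.00
Total interest: $19.13 + $19.13 + $19.13 + $19.13 + $19.13 + $19.13 + $19.13 = $133.91

$133.91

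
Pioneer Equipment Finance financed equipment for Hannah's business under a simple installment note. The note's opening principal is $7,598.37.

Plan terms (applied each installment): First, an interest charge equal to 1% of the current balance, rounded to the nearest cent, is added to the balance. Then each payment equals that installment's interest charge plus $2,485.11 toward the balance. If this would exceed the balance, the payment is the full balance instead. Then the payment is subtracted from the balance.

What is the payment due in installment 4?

$144.47

Installment 1: $7,598.37 +$75.98 interest = $7,674.35; pay $2,561.09 → $5,113.26
Installment 2: $5,113.26 +$51.13 interest = $5,164.39; pay $2,536.24 → $2,628.15
Installment 3: $2,628.15 +$26.28 interest = $2,654.43; pay $2,511.39 → $143.04
Installment 4: $143.04 +$1.43 interest = $144.47; pay $144.47 → $0.00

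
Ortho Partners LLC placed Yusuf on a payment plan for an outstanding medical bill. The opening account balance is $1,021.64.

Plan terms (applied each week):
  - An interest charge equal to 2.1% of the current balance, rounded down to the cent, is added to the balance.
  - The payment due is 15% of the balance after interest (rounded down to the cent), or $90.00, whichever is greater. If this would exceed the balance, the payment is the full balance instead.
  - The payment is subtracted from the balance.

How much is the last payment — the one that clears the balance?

Week 1: $1,021.64 +$21.45 interest = $1,043.09; pay $156.46 → $886.63
Week 2: $886.63 +$18.61 interest = $905.24; pay $135.78 → $769.46
Week 3: $769.46 +$16.15 interest = $785.61; pay $117.84 → $667.77
Week 4: $667.77 +$14.02 interest = $681.79; pay $102.26 → $579.53
Week 5: $579.53 +$12.17 interest = $591.70; pay $90.00 → $501.70
Week 6: $501.70 +$10.53 interest = $512.23; pay $90.00 → $422.23
Week 7: $422.23 +$8.86 interest = $431.09; pay $90.00 → $341.09
Week 8: $341.09 +$7.16 interest = $348.25; pay $90.00 → $258.25
Week 9: $258.25 +$5.42 interest = $263.67; pay $90.00 → $173.67
Week 10: $173.67 +$3.64 interest = $177.31; pay $90.00 → $87.31
Week 11: $87.31 +$1.83 interest = $89.14; pay $89.14 → $0.00

$89.14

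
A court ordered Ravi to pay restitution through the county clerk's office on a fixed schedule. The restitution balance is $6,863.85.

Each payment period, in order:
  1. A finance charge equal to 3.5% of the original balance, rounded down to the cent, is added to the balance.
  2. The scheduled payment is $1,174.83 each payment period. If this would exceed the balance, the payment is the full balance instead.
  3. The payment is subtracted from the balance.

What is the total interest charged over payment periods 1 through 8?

Payment period 1: $6,863.85 +$240.23 interest = $7,104.08; pay $1,174.83 → $5,929.25
Payment period 2: $5,929.25 +$240.23 interest = $6,169.48; pay $1,174.83 → $4,994.65
Payment period 3: $4,994.65 +$240.23 interest = $5,234.88; pay $1,174.83 → $4,060.05
Payment period 4: $4,060.05 +$240.23 interest = $4,300.28; pay $1,174.83 → $3,125.45
Payment period 5: $3,125.45 +$240.23 interest = $3,365.68; pay $1,174.83 → $2,190.85
Payment period 6: $2,190.85 +$240.23 interest = $2,431.08; pay $1,174.83 → $1,256.25
Payment period 7: $1,256.25 +$240.23 interest = $1,496.48; pay $1,174.83 → $321.65
Payment period 8: $321.65 +$240.23 interest = $561.88; pay $561.88 → $0.00
Total interest: $240.23 + $240.23 + $240.23 + $240.23 + $240.23 + $240.23 + $240.23 + $240.23 = $1,921.84

$1,921.84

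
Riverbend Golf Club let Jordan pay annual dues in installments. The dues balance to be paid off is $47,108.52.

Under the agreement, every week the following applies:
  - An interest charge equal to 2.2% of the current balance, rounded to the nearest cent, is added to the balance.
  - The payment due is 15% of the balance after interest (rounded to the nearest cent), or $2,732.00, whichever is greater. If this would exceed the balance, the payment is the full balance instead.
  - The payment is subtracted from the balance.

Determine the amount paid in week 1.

Week 1: opening $47,108.52; interest $1,036.39 → $48,144.91; payment $7,221.74; balance $40,923.17

$7,221.74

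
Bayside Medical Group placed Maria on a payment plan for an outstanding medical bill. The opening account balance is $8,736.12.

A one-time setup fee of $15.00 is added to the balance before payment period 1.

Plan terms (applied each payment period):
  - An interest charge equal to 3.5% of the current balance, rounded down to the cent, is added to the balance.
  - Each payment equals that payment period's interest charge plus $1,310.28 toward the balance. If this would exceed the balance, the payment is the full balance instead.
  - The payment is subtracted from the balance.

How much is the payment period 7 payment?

$920.57

Payment period 1: $8,751.12 +$306.28 interest = $9,057.40; pay $1,616.56 → $7,440.84
Payment period 2: $7,440.84 +$260.42 interest = $7,701.26; pay $1,570.70 → $6,130.56
Payment period 3: $6,130.56 +$214.56 interest = $6,345.12; pay $1,524.84 → $4,820.28
Payment period 4: $4,820.28 +$168.70 interest = $4,988.98; pay $1,478.98 → $3,510.00
Payment period 5: $3,510.00 +$122.85 interest = $3,632.85; pay $1,433.13 → $2,199.72
Payment period 6: $2,199.72 +$76.99 interest = $2,276.71; pay $1,387.27 → $889.44
Payment period 7: $889.44 +$31.13 interest = $920.57; pay $920.57 → $0.00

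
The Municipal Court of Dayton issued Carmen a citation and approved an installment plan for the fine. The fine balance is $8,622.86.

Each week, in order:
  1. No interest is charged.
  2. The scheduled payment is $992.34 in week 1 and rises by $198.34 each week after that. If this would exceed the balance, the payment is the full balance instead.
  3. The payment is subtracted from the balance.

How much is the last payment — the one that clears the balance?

Week 1: opening $8,622.86; payment $992.34; balance $7,630.52
Week 2: opening $7,630.52; payment $1,190.68; balance $6,439.84
Week 3: opening $6,439.84; payment $1,389.02; balance $5,050.82
Week 4: opening $5,050.82; payment $1,587.36; balance $3,463.46
Week 5: opening $3,463.46; payment $1,785.70; balance $1,677.76
Week 6: opening $1,677.76; payment $1,677.76; balance $0.00

$1,677.76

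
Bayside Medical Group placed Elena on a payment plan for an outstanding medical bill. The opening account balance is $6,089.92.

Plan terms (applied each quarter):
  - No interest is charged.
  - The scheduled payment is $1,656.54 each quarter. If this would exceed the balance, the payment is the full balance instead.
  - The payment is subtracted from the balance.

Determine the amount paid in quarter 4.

$1,120.30

Quarter 1: opening $6,089.92; payment $1,656.54; balance $4,433.38
Quarter 2: opening $4,433.38; payment $1,656.54; balance $2,776.84
Quarter 3: opening $2,776.84; payment $1,656.54; balance $1,120.30
Quarter 4: opening $1,120.30; payment $1,120.30; balance $0.00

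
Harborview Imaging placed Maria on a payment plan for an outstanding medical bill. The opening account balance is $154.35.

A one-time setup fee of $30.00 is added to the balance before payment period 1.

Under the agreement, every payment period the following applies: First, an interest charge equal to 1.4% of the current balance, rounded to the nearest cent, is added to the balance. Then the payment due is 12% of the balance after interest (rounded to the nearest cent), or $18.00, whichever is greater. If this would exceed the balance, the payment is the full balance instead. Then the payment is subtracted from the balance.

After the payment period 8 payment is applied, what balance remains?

$47.70

Payment period 1: opening $184.35; interest $2.58 → $186.93; payment $22.43; balance $164.50
Payment period 2: opening $164.50; interest $2.30 → $166.80; payment $20.02; balance $146.78
Payment period 3: opening $146.78; interest $2.05 → $148.83; payment $18.00; balance $130.83
Payment period 4: opening $130.83; interest $1.83 → $132.66; payment $18.00; balance $114.66
Payment period 5: opening $114.66; interest $1.61 → $116.27; payment $18.00; balance $98.27
Payment period 6: opening $98.27; interest $1.38 → $99.65; payment $18.00; balance $81.65
Payment period 7: opening $81.65; interest $1.14 → $82.79; payment $18.00; balance $64.79
Payment period 8: opening $64.79; interest $0.91 → $65.70; payment $18.00; balance $47.70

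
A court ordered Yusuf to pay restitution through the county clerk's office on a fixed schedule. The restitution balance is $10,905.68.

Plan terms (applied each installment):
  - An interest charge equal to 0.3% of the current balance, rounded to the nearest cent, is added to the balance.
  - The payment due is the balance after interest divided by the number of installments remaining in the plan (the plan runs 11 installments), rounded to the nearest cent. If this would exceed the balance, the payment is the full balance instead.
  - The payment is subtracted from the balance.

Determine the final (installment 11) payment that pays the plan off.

$1,024.63

Installment 1: opening $10,905.68; interest $32.72 → $10,938.40; payment $994.40; balance $9,944.00
Installment 2: opening $9,944.00; interest $29.83 → $9,973.83; payment $997.38; balance $8,976.45
Installment 3: opening $8,976.45; interest $26.93 → $9,003.38; payment $1,000.38; balance $8,003.00
Installment 4: opening $8,003.00; interest $24.01 → $8,027.01; payment $1,003.38; balance $7,023.63
Installment 5: opening $7,023.63; interest $21.07 → $7,044.70; payment $1,006.39; balance $6,038.31
Installment 6: opening $6,038.31; interest $18.11 → $6,056.42; payment $1,009.40; balance $5,047.02
Installment 7: opening $5,047.02; interest $15.14 → $5,062.16; payment $1,012.43; balance $4,049.73
Installment 8: opening $4,049.73; interest $12.15 → $4,061.88; payment $1,015.47; balance $3,046.41
Installment 9: opening $3,046.41; interest $9.14 → $3,055.55; payment $1,018.52; balance $2,037.03
Installment 10: opening $2,037.03; interest $6.11 → $2,043.14; payment $1,021.57; balance $1,021.57
Installment 11: opening $1,021.57; interest $3.06 → $1,024.63; payment $1,024.63; balance $0.00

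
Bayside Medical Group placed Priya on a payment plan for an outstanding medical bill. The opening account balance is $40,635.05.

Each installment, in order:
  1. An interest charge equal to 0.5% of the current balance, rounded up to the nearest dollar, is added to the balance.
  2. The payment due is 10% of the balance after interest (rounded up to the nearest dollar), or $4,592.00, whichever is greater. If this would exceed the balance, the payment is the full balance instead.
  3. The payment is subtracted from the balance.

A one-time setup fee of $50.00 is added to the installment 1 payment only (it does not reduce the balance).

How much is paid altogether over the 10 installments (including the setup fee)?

Installment 1: opening $40,635.05; interest $204.00 → $40,839.05; payment $4,592.00 (+ $50.00 fee); balance $36,247.05
Installment 2: opening $36,247.05; interest $182.00 → $36,429.05; payment $4,592.00; balance $31,837.05
Installment 3: opening $31,837.05; interest $160.00 → $31,997.05; payment $4,592.00; balance $27,405.05
Installment 4: opening $27,405.05; interest $138.00 → $27,543.05; payment $4,592.00; balance $22,951.05
Installment 5: opening $22,951.05; interest $115.00 → $23,066.05; payment $4,592.00; balance $18,474.05
Installment 6: opening $18,474.05; interest $93.00 → $18,567.05; payment $4,592.00; balance $13,975.05
Installment 7: opening $13,975.05; interest $70.00 → $14,045.05; payment $4,592.00; balance $9,453.05
Installment 8: opening $9,453.05; interest $48.00 → $9,501.05; payment $4,592.00; balance $4,909.05
Installment 9: opening $4,909.05; interest $25.00 → $4,934.05; payment $4,592.00; balance $342.05
Installment 10: opening $342.05; interest $2.00 → $344.05; payment $344.05; balance $0.00
Total paid: $41,722.05

$41,722.05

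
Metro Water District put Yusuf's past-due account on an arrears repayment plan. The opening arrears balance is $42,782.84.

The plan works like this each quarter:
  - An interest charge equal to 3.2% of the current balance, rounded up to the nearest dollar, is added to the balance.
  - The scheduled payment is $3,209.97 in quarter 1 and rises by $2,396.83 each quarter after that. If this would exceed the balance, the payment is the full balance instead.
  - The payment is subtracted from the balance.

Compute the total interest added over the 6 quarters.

Quarter 1: opening $42,782.84; interest $1,370.00 → $44,152.84; payment $3,209.97; balance $40,942.87
Quarter 2: opening $40,942.87; interest $1,311.00 → $42,253.87; payment $5,606.80; balance $36,647.07
Quarter 3: opening $36,647.07; interest $1,173.00 → $37,820.07; payment $8,003.63; balance $29,816.44
Quarter 4: opening $29,816.44; interest $955.00 → $30,771.44; payment $10,400.46; balance $20,370.98
Quarter 5: opening $20,370.98; interest $652.00 → $21,022.98; payment $12,797.29; balance $8,225.69
Quarter 6: opening $8,225.69; interest $264.00 → $8,489.69; payment $8,489.69; balance $0.00
Total interest: $1,370.00 + $1,311.00 + $1,173.00 + $955.00 + $652.00 + $264.00 = $5,725.00

$5,725.00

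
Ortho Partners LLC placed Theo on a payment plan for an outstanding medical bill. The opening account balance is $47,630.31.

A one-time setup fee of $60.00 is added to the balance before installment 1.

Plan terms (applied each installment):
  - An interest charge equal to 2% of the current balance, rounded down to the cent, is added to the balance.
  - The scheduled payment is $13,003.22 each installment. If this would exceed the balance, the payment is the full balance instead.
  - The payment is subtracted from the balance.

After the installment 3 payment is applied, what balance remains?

Installment 1: opening $47,690.31; interest $953.80 → $48,644.11; payment $13,003.22; balance $35,640.89
Installment 2: opening $35,640.89; interest $712.81 → $36,353.70; payment $13,003.22; balance $23,350.48
Installment 3: opening $23,350.48; interest $467.00 → $23,817.48; payment $13,003.22; balance $10,814.26

$10,814.26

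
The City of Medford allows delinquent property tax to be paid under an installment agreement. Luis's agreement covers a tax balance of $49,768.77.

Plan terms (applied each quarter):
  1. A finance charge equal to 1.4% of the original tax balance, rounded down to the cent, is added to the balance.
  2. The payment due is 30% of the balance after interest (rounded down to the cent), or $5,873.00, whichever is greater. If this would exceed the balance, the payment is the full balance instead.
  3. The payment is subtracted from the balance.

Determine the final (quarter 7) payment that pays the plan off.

# | Opening | Interest | Payment | End bal
1 | $49,768.77 | $696.76 | $15,139.65 | $35,325.88
2 | $35,325.88 | $696.76 | $10,806.79 | $25,215.85
3 | $25,215.85 | $696.76 | $7,773.78 | $18,138.83
4 | $18,138.83 | $696.76 | $5,873.00 | $12,962.59
5 | $12,962.59 | $696.76 | $5,873.00 | $7,786.35
6 | $7,786.35 | $696.76 | $5,873.00 | $2,610.11
7 | $2,610.11 | $696.76 | $3,306.87 | $0.00

$3,306.87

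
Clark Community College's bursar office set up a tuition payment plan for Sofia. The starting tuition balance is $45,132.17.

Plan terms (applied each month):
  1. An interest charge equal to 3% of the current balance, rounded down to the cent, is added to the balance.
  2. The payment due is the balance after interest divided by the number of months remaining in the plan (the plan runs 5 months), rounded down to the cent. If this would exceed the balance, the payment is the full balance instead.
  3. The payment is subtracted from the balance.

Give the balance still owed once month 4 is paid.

$10,159.33

Month 1: $45,132.17 +$1,353.96 interest = $46,486.13; pay $9,297.22 → $37,188.91
Month 2: $37,188.91 +$1,115.66 interest = $38,304.57; pay $9,576.14 → $28,728.43
Month 3: $28,728.43 +$861.85 interest = $29,590.28; pay $9,863.42 → $19,726.86
Month 4: $19,726.86 +$591.80 interest = $20,318.66; pay $10,159.33 → $10,159.33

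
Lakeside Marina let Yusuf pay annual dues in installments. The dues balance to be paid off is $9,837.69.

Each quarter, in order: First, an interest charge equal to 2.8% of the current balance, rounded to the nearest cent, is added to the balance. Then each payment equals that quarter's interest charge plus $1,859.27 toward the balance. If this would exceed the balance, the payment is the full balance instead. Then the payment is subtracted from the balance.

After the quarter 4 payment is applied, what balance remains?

Quarter 1: opening $9,837.69; interest $275.46 → $10,113.15; payment $2,134.73; balance $7,978.42
Quarter 2: opening $7,978.42; interest $223.40 → $8,201.82; payment $2,082.67; balance $6,119.15
Quarter 3: opening $6,119.15; interest $171.34 → $6,290.49; payment $2,030.61; balance $4,259.88
Quarter 4: opening $4,259.88; interest $119.28 → $4,379.16; payment $1,978.55; balance $2,400.61

$2,400.61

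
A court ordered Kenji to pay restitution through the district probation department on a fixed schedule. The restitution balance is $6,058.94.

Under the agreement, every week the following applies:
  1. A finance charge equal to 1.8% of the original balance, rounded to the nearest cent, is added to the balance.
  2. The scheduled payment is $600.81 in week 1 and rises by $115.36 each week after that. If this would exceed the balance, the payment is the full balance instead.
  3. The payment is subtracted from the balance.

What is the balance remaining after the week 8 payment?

$0.00

# | Opening | Interest | Payment | End bal
1 | $6,058.94 | $109.06 | $600.81 | $5,567.19
2 | $5,567.19 | $109.06 | $716.17 | $4,960.08
3 | $4,960.08 | $109.06 | $831.53 | $4,237.61
4 | $4,237.61 | $109.06 | $946.89 | $3,399.78
5 | $3,399.78 | $109.06 | $1,062.25 | $2,446.59
6 | $2,446.59 | $109.06 | $1,177.61 | $1,378.04
7 | $1,378.04 | $109.06 | $1,292.97 | $194.13
8 | $194.13 | $109.06 | $303.19 | $0.00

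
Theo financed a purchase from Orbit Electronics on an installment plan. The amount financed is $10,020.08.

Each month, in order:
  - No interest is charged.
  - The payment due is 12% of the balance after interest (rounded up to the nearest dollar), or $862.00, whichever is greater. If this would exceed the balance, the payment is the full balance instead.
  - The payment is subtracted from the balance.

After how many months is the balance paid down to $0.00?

# | Opening | Payment | End bal
1 | $10,020.08 | $1,203.00 | $8,817.08
2 | $8,817.08 | $1,059.00 | $7,758.08
3 | $7,758.08 | $931.00 | $6,827.08
4 | $6,827.08 | $862.00 | $5,965.08
5 | $5,965.08 | $862.00 | $5,103.08
6 | $5,103.08 | $862.00 | $4,241.08
7 | $4,241.08 | $862.00 | $3,379.08
8 | $3,379.08 | $862.00 | $2,517.08
9 | $2,517.08 | $862.00 | $1,655.08
10 | $1,655.08 | $862.00 | $793.08
11 | $793.08 | $793.08 | $0.00
Balance reaches $0.00 in month 11.

11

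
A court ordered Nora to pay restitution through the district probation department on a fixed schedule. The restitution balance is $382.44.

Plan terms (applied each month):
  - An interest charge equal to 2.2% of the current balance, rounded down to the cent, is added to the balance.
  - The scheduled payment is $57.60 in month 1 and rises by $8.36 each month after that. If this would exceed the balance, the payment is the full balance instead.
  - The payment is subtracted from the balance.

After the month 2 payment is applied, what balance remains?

# | Opening | Interest | Payment | End bal
1 | $382.44 | $8.41 | $57.60 | $333.25
2 | $333.25 | $7.33 | $65.96 | $274.62

$274.62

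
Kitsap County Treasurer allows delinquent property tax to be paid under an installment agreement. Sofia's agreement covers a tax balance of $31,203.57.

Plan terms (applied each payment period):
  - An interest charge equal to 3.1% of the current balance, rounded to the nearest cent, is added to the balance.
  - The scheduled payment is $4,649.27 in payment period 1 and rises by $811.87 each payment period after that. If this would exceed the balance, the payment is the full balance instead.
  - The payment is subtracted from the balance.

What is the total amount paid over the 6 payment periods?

Payment period 1: $31,203.57 +$967.31 interest = $32,170.88; pay $4,649.27 → $27,521.61
Payment period 2: $27,521.61 +$853.17 interest = $28,374.78; pay $5,461.14 → $22,913.64
Payment period 3: $22,913.64 +$710.32 interest = $23,623.96; pay $6,273.01 → $17,350.95
Payment period 4: $17,350.95 +$537.88 interest = $17,888.83; pay $7,084.88 → $10,803.95
Payment period 5: $10,803.95 +$334.92 interest = $11,138.87; pay $7,896.75 → $3,242.12
Payment period 6: $3,242.12 +$100.51 interest = $3,342.63; pay $3,342.63 → $0.00
Total paid: $34,707.68

$34,707.68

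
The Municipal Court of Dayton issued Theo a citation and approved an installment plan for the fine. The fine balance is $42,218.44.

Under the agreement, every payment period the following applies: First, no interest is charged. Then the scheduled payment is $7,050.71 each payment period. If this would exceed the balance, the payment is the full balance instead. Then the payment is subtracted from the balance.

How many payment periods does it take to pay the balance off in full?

# | Opening | Payment | End bal
1 | $42,218.44 | $7,050.71 | $35,167.73
2 | $35,167.73 | $7,050.71 | $28,117.02
3 | $28,117.02 | $7,050.71 | $21,066.31
4 | $21,066.31 | $7,050.71 | $14,015.60
5 | $14,015.60 | $7,050.71 | $6,964.89
6 | $6,964.89 | $6,964.89 | $0.00
Balance reaches $0.00 in payment period 6.

6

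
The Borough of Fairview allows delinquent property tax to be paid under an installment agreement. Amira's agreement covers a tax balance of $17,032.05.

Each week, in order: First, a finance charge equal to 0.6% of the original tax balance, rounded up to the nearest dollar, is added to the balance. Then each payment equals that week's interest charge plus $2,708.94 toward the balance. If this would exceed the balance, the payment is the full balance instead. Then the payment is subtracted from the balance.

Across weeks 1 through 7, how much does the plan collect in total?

Week 1: $17,032.05 +$103.00 interest = $17,135.05; pay $2,811.94 → $14,323.11
Week 2: $14,323.11 +$103.00 interest = $14,426.11; pay $2,811.94 → $11,614.17
Week 3: $11,614.17 +$103.00 interest = $11,717.17; pay $2,811.94 → $8,905.23
Week 4: $8,905.23 +$103.00 interest = $9,008.23; pay $2,811.94 → $6,196.29
Week 5: $6,196.29 +$103.00 interest = $6,299.29; pay $2,811.94 → $3,487.35
Week 6: $3,487.35 +$103.00 interest = $3,590.35; pay $2,811.94 → $778.41
Week 7: $778.41 +$103.00 interest = $881.41; pay $881.41 → $0.00
Total paid: $17,753.05

$17,753.05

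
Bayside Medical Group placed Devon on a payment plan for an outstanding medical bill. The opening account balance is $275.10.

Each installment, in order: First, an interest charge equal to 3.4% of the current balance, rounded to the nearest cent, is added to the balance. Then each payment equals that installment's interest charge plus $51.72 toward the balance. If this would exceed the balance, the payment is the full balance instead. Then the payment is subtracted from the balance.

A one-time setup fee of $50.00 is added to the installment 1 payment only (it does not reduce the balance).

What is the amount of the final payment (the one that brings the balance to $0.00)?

Installment 1: opening $275.10; interest $9.35 → $284.45; payment $61.07 (+ $50.00 fee); balance $223.38
Installment 2: opening $223.38; interest $7.59 → $230.97; payment $59.31; balance $171.66
Installment 3: opening $171.66; interest $5.84 → $177.50; payment $57.56; balance $119.94
Installment 4: opening $119.94; interest $4.08 → $124.02; payment $55.80; balance $68.22
Installment 5: opening $68.22; interest $2.32 → $70.54; payment $54.04; balance $16.50
Installment 6: opening $16.50; interest $0.56 → $17.06; payment $17.06; balance $0.00

$17.06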